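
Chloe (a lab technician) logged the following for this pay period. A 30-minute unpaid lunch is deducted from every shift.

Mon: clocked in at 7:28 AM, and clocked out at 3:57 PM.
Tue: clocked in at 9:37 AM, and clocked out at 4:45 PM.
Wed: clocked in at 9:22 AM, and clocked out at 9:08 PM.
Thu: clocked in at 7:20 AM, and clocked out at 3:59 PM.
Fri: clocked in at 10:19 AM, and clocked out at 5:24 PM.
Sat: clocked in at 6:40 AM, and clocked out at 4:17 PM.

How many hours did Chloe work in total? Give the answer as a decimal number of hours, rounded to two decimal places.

49.73 hours

Mon: 7:28 AM–3:57 PM = 8 h 29 min; less 30 min break → 7 h 59 min
Tue: 9:37 AM–4:45 PM = 7 h 8 min; less 30 min break → 6 h 38 min
Wed: 9:22 AM–9:08 PM = 11 h 46 min; less 30 min break → 11 h 16 min
Thu: 7:20 AM–3:59 PM = 8 h 39 min; less 30 min break → 8 h 9 min
Fri: 10:19 AM–5:24 PM = 7 h 5 min; less 30 min break → 6 h 35 min
Sat: 6:40 AM–4:17 PM = 9 h 37 min; less 30 min break → 9 h 7 min
Total: 7 h 59 min + 6 h 38 min + 11 h 16 min + 8 h 9 min + 6 h 35 min + 9 h 7 min = 49 h 44 min.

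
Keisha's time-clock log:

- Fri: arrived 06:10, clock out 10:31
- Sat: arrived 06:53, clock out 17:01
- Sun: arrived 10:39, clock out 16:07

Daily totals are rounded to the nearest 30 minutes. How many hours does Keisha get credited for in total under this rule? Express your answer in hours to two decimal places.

20.00 hours

Fri: 06:10–10:31 = 4 h 21 min → rounds to 4 h 30 min
Sat: 06:53–17:01 = 10 h 8 min → rounds to 10 h 0 min
Sun: 10:39–16:07 = 5 h 28 min → rounds to 5 h 30 min
Total credited: 20 h 0 min.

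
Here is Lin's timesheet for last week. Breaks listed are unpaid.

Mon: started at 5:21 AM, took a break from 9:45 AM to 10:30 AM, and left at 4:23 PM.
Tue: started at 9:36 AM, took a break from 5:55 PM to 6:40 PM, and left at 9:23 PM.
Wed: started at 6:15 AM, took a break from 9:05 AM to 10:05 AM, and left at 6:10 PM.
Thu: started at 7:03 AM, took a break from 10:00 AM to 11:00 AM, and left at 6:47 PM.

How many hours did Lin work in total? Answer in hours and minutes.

Mon: 5:21 AM–4:23 PM = 11 h 2 min; less 45 min break → 10 h 17 min
Tue: 9:36 AM–9:23 PM = 11 h 47 min; less 45 min break → 11 h 2 min
Wed: 6:15 AM–6:10 PM = 11 h 55 min; less 60 min break → 10 h 55 min
Thu: 7:03 AM–6:47 PM = 11 h 44 min; less 60 min break → 10 h 44 min
Total: 10 h 17 min + 11 h 2 min + 10 h 55 min + 10 h 44 min = 42 h 58 min.

42 h 58 min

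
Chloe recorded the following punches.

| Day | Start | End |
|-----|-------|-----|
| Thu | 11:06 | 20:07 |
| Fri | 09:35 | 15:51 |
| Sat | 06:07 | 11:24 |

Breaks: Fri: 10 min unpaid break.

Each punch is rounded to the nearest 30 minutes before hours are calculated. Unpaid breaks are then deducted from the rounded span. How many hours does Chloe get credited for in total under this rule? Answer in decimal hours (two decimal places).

20.83 hours

Thu: in 11:06→11:00, out 20:07→20:00; 9 h 0 min
Fri: in 09:35→09:30, out 15:51→16:00; 6 h 30 min − 10 min = 6 h 20 min
Sat: in 06:07→06:00, out 11:24→11:30; 5 h 30 min
Total credited: 20 h 50 min.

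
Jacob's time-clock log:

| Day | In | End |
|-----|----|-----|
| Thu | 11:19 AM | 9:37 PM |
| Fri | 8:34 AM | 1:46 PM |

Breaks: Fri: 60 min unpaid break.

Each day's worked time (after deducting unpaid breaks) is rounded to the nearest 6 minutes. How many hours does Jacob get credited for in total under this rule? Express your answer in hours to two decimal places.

14.50 hours

Thu: 11:19 AM–9:37 PM = 10 h 18 min → rounds to 10 h 18 min
Fri: 8:34 AM–1:46 PM = 5 h 12 min − 60 min = 4 h 12 min → rounds to 4 h 12 min
Total credited: 14 h 30 min.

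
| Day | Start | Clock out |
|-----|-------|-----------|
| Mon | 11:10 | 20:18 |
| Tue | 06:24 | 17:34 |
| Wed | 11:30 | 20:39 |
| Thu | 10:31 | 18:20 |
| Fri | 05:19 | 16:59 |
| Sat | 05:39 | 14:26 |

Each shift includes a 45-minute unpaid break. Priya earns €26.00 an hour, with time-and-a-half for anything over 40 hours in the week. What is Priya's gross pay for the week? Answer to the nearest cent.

€1555.45

Mon: 11:10–20:18 = 9 h 8 min; less 45 min break → 8 h 23 min
Tue: 06:24–17:34 = 11 h 10 min; less 45 min break → 10 h 25 min
Wed: 11:30–20:39 = 9 h 9 min; less 45 min break → 8 h 24 min
Thu: 10:31–18:20 = 7 h 49 min; less 45 min break → 7 h 4 min
Fri: 05:19–16:59 = 11 h 40 min; less 45 min break → 10 h 55 min
Sat: 05:39–14:26 = 8 h 47 min; less 45 min break → 8 h 2 min
Total worked: 53 h 13 min = 3193 min.
Regular 40 h 0 min = 2400 min at €26.00/h; overtime 13 h 13 min = 793 min at €39.00/h.
Pay = (2400 × €26.00 + 793 × €39.00) ÷ 60 = €1555.45.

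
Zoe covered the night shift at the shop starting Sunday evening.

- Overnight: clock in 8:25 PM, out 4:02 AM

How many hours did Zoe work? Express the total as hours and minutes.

Overnight: 8:25 PM → midnight = 3 h 35 min; midnight → 4:02 AM = 4 h 2 min; span 7 h 37 min

7 h 37 min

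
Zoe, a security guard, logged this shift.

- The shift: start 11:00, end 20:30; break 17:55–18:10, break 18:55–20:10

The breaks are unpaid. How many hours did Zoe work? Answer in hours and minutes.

The shift: 11:00–20:30 = 9 h 30 min; less 90 min break → 8 h 0 min

8 h 0 min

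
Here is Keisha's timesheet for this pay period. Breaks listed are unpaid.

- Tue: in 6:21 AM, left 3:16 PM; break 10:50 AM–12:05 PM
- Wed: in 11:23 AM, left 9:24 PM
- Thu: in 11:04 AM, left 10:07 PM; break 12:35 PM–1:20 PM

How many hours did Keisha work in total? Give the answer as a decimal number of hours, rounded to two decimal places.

27.98 hours

Tue: 6:21 AM–3:16 PM = 8 h 55 min; less 75 min break → 7 h 40 min
Wed: 11:23 AM–9:24 PM = 10 h 1 min
Thu: 11:04 AM–10:07 PM = 11 h 3 min; less 45 min break → 10 h 18 min
Total: 7 h 40 min + 10 h 1 min + 10 h 18 min = 27 h 59 min.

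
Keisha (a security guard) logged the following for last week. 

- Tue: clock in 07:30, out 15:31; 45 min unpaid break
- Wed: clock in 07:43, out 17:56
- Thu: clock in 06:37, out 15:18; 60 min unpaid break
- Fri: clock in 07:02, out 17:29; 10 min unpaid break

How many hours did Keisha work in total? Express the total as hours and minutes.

Tue: 07:30–15:31 = 8 h 1 min; less 45 min break → 7 h 16 min
Wed: 07:43–17:56 = 10 h 13 min
Thu: 06:37–15:18 = 8 h 41 min; less 60 min break → 7 h 41 min
Fri: 07:02–17:29 = 10 h 27 min; less 10 min break → 10 h 17 min
Total: 7 h 16 min + 10 h 13 min + 7 h 41 min + 10 h 17 min = 35 h 27 min.

35 h 27 min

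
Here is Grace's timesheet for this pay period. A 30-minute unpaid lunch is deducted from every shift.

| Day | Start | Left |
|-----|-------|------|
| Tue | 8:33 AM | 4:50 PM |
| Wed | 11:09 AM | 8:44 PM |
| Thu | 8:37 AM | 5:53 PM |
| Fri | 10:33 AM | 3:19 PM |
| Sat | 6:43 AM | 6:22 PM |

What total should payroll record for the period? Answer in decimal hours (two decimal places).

Tue: 8:33 AM–4:50 PM = 8 h 17 min; less 30 min break → 7 h 47 min
Wed: 11:09 AM–8:44 PM = 9 h 35 min; less 30 min break → 9 h 5 min
Thu: 8:37 AM–5:53 PM = 9 h 16 min; less 30 min break → 8 h 46 min
Fri: 10:33 AM–3:19 PM = 4 h 46 min; less 30 min break → 4 h 16 min
Sat: 6:43 AM–6:22 PM = 11 h 39 min; less 30 min break → 11 h 9 min
Total: 7 h 47 min + 9 h 5 min + 8 h 46 min + 4 h 16 min + 11 h 9 min = 41 h 3 min.

41.05 hours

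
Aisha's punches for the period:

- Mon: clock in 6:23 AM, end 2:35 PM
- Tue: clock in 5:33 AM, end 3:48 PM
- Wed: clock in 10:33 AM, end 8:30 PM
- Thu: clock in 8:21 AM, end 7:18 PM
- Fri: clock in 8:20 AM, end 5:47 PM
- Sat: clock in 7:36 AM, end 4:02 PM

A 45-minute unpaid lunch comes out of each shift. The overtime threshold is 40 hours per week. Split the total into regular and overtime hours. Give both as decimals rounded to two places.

Mon: 6:23 AM–2:35 PM = 8 h 12 min; less 45 min break → 7 h 27 min
Tue: 5:33 AM–3:48 PM = 10 h 15 min; less 45 min break → 9 h 30 min
Wed: 10:33 AM–8:30 PM = 9 h 57 min; less 45 min break → 9 h 12 min
Thu: 8:21 AM–7:18 PM = 10 h 57 min; less 45 min break → 10 h 12 min
Fri: 8:20 AM–5:47 PM = 9 h 27 min; less 45 min break → 8 h 42 min
Sat: 7:36 AM–4:02 PM = 8 h 26 min; less 45 min break → 7 h 41 min
Total worked: 52 h 44 min = 52.73 h.
Threshold 40 h → overtime 12 h 44 min, regular 40 h 0 min.

Regular 40.00 hours, overtime 12.73 hours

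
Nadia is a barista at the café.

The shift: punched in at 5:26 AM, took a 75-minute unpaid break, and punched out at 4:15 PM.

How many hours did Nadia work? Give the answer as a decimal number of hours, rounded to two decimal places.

The shift: 5:26 AM–4:15 PM = 10 h 49 min; less 75 min break → 9 h 34 min

9.57 hours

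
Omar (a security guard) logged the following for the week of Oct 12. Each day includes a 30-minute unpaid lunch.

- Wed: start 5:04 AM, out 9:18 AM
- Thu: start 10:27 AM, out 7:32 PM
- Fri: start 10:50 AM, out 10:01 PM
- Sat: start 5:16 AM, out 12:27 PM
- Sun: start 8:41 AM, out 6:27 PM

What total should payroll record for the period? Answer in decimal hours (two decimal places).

Wed: 5:04 AM–9:18 AM = 4 h 14 min; less 30 min break → 3 h 44 min
Thu: 10:27 AM–7:32 PM = 9 h 5 min; less 30 min break → 8 h 35 min
Fri: 10:50 AM–10:01 PM = 11 h 11 min; less 30 min break → 10 h 41 min
Sat: 5:16 AM–12:27 PM = 7 h 11 min; less 30 min break → 6 h 41 min
Sun: 8:41 AM–6:27 PM = 9 h 46 min; less 30 min break → 9 h 16 min
Total: 3 h 44 min + 8 h 35 min + 10 h 41 min + 6 h 41 min + 9 h 16 min = 38 h 57 min.

38.95 hours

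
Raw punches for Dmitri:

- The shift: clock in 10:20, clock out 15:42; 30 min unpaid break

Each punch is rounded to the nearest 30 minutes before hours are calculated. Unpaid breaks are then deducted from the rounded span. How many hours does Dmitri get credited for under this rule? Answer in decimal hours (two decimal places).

4.50 hours

The shift: in 10:20→10:30, out 15:42→15:30; 5 h 0 min − 30 min = 4 h 30 min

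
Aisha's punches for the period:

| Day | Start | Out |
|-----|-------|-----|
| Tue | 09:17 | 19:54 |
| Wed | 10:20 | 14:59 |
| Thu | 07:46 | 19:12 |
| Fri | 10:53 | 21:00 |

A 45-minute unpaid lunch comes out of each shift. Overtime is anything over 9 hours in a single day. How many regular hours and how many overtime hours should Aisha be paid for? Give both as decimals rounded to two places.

Tue: 09:17–19:54 = 10 h 37 min; less 45 min break → 9 h 52 min
Wed: 10:20–14:59 = 4 h 39 min; less 45 min break → 3 h 54 min
Thu: 07:46–19:12 = 11 h 26 min; less 45 min break → 10 h 41 min
Fri: 10:53–21:00 = 10 h 7 min; less 45 min break → 9 h 22 min
Tue reg 9 h 0 min / OT 0 h 52 min; Wed reg 3 h 54 min / OT 0 h 0 min; Thu reg 9 h 0 min / OT 1 h 41 min; Fri reg 9 h 0 min / OT 0 h 22 min.
Totals: regular 30 h 54 min, overtime 2 h 55 min.

Regular 30.90 hours, overtime 2.92 hours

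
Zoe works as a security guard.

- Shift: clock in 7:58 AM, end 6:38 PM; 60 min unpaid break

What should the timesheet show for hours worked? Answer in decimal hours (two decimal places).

9.67 hours

Shift: 7:58 AM–6:38 PM = 10 h 40 min; less 60 min break → 9 h 40 min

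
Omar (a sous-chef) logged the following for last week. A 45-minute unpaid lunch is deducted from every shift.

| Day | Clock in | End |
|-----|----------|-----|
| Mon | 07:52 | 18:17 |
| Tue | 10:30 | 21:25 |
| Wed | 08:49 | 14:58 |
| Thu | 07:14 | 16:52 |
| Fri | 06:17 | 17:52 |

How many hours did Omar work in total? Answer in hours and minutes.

Mon: 07:52–18:17 = 10 h 25 min; less 45 min break → 9 h 40 min
Tue: 10:30–21:25 = 10 h 55 min; less 45 min break → 10 h 10 min
Wed: 08:49–14:58 = 6 h 9 min; less 45 min break → 5 h 24 min
Thu: 07:14–16:52 = 9 h 38 min; less 45 min break → 8 h 53 min
Fri: 06:17–17:52 = 11 h 35 min; less 45 min break → 10 h 50 min
Total: 9 h 40 min + 10 h 10 min + 5 h 24 min + 8 h 53 min + 10 h 50 min = 44 h 57 min.

44 h 57 min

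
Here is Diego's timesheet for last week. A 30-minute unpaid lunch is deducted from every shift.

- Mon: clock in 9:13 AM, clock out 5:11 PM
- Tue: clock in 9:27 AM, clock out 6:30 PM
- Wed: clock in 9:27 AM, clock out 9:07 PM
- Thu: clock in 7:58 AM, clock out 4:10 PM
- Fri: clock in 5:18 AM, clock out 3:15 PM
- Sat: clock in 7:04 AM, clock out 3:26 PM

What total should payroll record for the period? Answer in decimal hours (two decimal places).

Mon: 9:13 AM–5:11 PM = 7 h 58 min; less 30 min break → 7 h 28 min
Tue: 9:27 AM–6:30 PM = 9 h 3 min; less 30 min break → 8 h 33 min
Wed: 9:27 AM–9:07 PM = 11 h 40 min; less 30 min break → 11 h 10 min
Thu: 7:58 AM–4:10 PM = 8 h 12 min; less 30 min break → 7 h 42 min
Fri: 5:18 AM–3:15 PM = 9 h 57 min; less 30 min break → 9 h 27 min
Sat: 7:04 AM–3:26 PM = 8 h 22 min; less 30 min break → 7 h 52 min
Total: 7 h 28 min + 8 h 33 min + 11 h 10 min + 7 h 42 min + 9 h 27 min + 7 h 52 min = 52 h 12 min.

52.20 hours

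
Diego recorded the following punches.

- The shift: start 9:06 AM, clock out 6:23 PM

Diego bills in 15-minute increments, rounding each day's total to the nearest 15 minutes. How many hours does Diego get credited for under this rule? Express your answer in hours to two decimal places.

9.25 hours

The shift: 9:06 AM–6:23 PM = 9 h 17 min → rounds to 9 h 15 min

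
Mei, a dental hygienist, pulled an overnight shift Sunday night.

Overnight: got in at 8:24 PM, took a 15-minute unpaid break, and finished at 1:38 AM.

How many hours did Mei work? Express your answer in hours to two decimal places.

Overnight: 8:24 PM → midnight = 3 h 36 min; midnight → 1:38 AM = 1 h 38 min; span 5 h 14 min; less 15 min break → 4 h 59 min

4.98 hours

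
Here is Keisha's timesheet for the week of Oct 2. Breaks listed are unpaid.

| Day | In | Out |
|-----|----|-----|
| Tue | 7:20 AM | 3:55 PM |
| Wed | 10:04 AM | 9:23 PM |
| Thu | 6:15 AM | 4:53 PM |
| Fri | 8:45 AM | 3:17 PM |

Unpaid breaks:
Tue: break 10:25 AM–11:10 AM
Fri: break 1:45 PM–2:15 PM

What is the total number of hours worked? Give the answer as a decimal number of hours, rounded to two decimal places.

Tue: 7:20 AM–3:55 PM = 8 h 35 min; less 45 min break → 7 h 50 min
Wed: 10:04 AM–9:23 PM = 11 h 19 min
Thu: 6:15 AM–4:53 PM = 10 h 38 min
Fri: 8:45 AM–3:17 PM = 6 h 32 min; less 30 min break → 6 h 2 min
Total: 7 h 50 min + 11 h 19 min + 10 h 38 min + 6 h 2 min = 35 h 49 min.

35.82 hours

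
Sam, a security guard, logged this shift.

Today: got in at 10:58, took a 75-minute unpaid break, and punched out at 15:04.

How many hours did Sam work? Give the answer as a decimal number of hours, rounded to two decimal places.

Today: 10:58–15:04 = 4 h 6 min; less 75 min break → 2 h 51 min

2.85 hours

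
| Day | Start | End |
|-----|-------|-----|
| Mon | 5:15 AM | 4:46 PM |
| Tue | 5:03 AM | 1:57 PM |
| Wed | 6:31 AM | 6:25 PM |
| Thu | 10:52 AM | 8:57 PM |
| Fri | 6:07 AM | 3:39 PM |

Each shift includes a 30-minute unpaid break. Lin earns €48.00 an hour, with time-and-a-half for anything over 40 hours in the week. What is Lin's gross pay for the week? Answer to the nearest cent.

€2599.20

Mon: 5:15 AM–4:46 PM = 11 h 31 min; less 30 min break → 11 h 1 min
Tue: 5:03 AM–1:57 PM = 8 h 54 min; less 30 min break → 8 h 24 min
Wed: 6:31 AM–6:25 PM = 11 h 54 min; less 30 min break → 11 h 24 min
Thu: 10:52 AM–8:57 PM = 10 h 5 min; less 30 min break → 9 h 35 min
Fri: 6:07 AM–3:39 PM = 9 h 32 min; less 30 min break → 9 h 2 min
Total worked: 49 h 26 min = 2966 min.
Regular 40 h 0 min = 2400 min at €48.00/h; overtime 9 h 26 min = 566 min at €72.00/h.
Pay = (2400 × €48.00 + 566 × €72.00) ÷ 60 = €2599.20.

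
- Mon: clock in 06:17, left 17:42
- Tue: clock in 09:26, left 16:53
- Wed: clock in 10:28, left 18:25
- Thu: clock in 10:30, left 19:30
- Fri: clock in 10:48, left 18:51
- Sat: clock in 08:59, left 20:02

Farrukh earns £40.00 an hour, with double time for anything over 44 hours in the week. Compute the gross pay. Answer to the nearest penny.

£2633.33

Mon: 06:17–17:42 = 11 h 25 min
Tue: 09:26–16:53 = 7 h 27 min
Wed: 10:28–18:25 = 7 h 57 min
Thu: 10:30–19:30 = 9 h 0 min
Fri: 10:48–18:51 = 8 h 3 min
Sat: 08:59–20:02 = 11 h 3 min
Total worked: 54 h 55 min = 3295 min.
Regular 44 h 0 min = 2640 min at £40.00/h; overtime 10 h 55 min = 655 min at £80.00/h.
Pay = (2640 × £40.00 + 655 × £80.00) ÷ 60 = £2633.33.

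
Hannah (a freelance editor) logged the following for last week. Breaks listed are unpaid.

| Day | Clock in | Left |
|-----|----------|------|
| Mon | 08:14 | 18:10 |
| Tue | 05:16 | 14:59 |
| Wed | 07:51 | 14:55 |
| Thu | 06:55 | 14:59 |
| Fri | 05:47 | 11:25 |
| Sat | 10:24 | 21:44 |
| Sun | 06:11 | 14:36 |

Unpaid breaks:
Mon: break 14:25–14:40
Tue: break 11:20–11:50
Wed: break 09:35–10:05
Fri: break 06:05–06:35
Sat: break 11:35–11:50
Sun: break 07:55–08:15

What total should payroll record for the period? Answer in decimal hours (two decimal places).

57.83 hours

Mon: 08:14–18:10 = 9 h 56 min; less 15 min break → 9 h 41 min
Tue: 05:16–14:59 = 9 h 43 min; less 30 min break → 9 h 13 min
Wed: 07:51–14:55 = 7 h 4 min; less 30 min break → 6 h 34 min
Thu: 06:55–14:59 = 8 h 4 min
Fri: 05:47–11:25 = 5 h 38 min; less 30 min break → 5 h 8 min
Sat: 10:24–21:44 = 11 h 20 min; less 15 min break → 11 h 5 min
Sun: 06:11–14:36 = 8 h 25 min; less 20 min break → 8 h 5 min
Total: 9 h 41 min + 9 h 13 min + 6 h 34 min + 8 h 4 min + 5 h 8 min + 11 h 5 min + 8 h 5 min = 57 h 50 min.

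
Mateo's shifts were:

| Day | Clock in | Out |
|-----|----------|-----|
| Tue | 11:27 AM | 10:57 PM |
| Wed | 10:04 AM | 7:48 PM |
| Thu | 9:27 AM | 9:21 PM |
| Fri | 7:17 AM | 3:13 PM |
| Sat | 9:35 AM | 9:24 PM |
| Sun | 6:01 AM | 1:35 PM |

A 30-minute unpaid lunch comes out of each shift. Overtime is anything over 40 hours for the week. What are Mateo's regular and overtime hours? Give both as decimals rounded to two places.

Regular 40.00 hours, overtime 17.45 hours

Tue: 11:27 AM–10:57 PM = 11 h 30 min; less 30 min break → 11 h 0 min
Wed: 10:04 AM–7:48 PM = 9 h 44 min; less 30 min break → 9 h 14 min
Thu: 9:27 AM–9:21 PM = 11 h 54 min; less 30 min break → 11 h 24 min
Fri: 7:17 AM–3:13 PM = 7 h 56 min; less 30 min break → 7 h 26 min
Sat: 9:35 AM–9:24 PM = 11 h 49 min; less 30 min break → 11 h 19 min
Sun: 6:01 AM–1:35 PM = 7 h 34 min; less 30 min break → 7 h 4 min
Total worked: 57 h 27 min = 57.45 h.
Threshold 40 h → overtime 17 h 27 min, regular 40 h 0 min.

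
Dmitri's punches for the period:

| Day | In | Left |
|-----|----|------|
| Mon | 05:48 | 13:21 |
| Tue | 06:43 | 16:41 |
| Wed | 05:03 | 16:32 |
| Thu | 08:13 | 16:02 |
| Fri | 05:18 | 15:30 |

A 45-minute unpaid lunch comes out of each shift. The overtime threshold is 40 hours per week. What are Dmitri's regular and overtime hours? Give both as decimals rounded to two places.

Regular 40.00 hours, overtime 3.27 hours

Mon: 05:48–13:21 = 7 h 33 min; less 45 min break → 6 h 48 min
Tue: 06:43–16:41 = 9 h 58 min; less 45 min break → 9 h 13 min
Wed: 05:03–16:32 = 11 h 29 min; less 45 min break → 10 h 44 min
Thu: 08:13–16:02 = 7 h 49 min; less 45 min break → 7 h 4 min
Fri: 05:18–15:30 = 10 h 12 min; less 45 min break → 9 h 27 min
Total worked: 43 h 16 min = 43.27 h.
Threshold 40 h → overtime 3 h 16 min, regular 40 h 0 min.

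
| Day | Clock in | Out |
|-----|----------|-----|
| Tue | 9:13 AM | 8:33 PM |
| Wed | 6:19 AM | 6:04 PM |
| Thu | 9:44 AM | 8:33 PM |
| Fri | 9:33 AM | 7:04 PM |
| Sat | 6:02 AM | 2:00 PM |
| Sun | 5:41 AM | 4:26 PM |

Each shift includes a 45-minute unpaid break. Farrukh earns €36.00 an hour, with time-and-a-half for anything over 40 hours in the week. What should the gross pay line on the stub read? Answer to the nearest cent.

Tue: 9:13 AM–8:33 PM = 11 h 20 min; less 45 min break → 10 h 35 min
Wed: 6:19 AM–6:04 PM = 11 h 45 min; less 45 min break → 11 h 0 min
Thu: 9:44 AM–8:33 PM = 10 h 49 min; less 45 min break → 10 h 4 min
Fri: 9:33 AM–7:04 PM = 9 h 31 min; less 45 min break → 8 h 46 min
Sat: 6:02 AM–2:00 PM = 7 h 58 min; less 45 min break → 7 h 13 min
Sun: 5:41 AM–4:26 PM = 10 h 45 min; less 45 min break → 10 h 0 min
Total worked: 57 h 38 min = 3458 min.
Regular 40 h 0 min = 2400 min at €36.00/h; overtime 17 h 38 min = 1058 min at €54.00/h.
Pay = (2400 × €36.00 + 1058 × €54.00) ÷ 60 = €2392.20.

€2392.20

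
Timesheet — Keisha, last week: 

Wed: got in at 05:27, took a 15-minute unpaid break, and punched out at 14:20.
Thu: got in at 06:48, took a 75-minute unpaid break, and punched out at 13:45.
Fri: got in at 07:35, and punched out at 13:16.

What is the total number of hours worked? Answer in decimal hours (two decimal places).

20.02 hours

Wed: 05:27–14:20 = 8 h 53 min; less 15 min break → 8 h 38 min
Thu: 06:48–13:45 = 6 h 57 min; less 75 min break → 5 h 42 min
Fri: 07:35–13:16 = 5 h 41 min
Total: 8 h 38 min + 5 h 42 min + 5 h 41 min = 20 h 1 min.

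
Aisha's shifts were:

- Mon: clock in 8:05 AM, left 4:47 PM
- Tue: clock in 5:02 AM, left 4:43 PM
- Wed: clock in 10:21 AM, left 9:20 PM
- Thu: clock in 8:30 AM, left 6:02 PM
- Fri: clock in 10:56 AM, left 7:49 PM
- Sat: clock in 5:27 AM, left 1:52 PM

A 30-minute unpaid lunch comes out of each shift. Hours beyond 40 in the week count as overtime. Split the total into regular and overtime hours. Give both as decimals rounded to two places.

Mon: 8:05 AM–4:47 PM = 8 h 42 min; less 30 min break → 8 h 12 min
Tue: 5:02 AM–4:43 PM = 11 h 41 min; less 30 min break → 11 h 11 min
Wed: 10:21 AM–9:20 PM = 10 h 59 min; less 30 min break → 10 h 29 min
Thu: 8:30 AM–6:02 PM = 9 h 32 min; less 30 min break → 9 h 2 min
Fri: 10:56 AM–7:49 PM = 8 h 53 min; less 30 min break → 8 h 23 min
Sat: 5:27 AM–1:52 PM = 8 h 25 min; less 30 min break → 7 h 55 min
Total worked: 55 h 12 min = 55.20 h.
Threshold 40 h → overtime 15 h 12 min, regular 40 h 0 min.

Regular 40.00 hours, overtime 15.20 hours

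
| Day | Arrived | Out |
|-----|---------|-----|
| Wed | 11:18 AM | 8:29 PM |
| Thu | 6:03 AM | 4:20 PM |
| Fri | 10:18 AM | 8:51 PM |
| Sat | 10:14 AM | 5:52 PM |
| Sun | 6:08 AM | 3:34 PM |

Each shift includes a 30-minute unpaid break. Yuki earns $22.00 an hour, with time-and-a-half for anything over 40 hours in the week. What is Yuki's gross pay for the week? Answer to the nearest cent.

Wed: 11:18 AM–8:29 PM = 9 h 11 min; less 30 min break → 8 h 41 min
Thu: 6:03 AM–4:20 PM = 10 h 17 min; less 30 min break → 9 h 47 min
Fri: 10:18 AM–8:51 PM = 10 h 33 min; less 30 min break → 10 h 3 min
Sat: 10:14 AM–5:52 PM = 7 h 38 min; less 30 min break → 7 h 8 min
Sun: 6:08 AM–3:34 PM = 9 h 26 min; less 30 min break → 8 h 56 min
Total worked: 44 h 35 min = 2675 min.
Regular 40 h 0 min = 2400 min at $22.00/h; overtime 4 h 35 min = 275 min at $33.00/h.
Pay = (2400 × $22.00 + 275 × $33.00) ÷ 60 = $1031.25.

$1031.25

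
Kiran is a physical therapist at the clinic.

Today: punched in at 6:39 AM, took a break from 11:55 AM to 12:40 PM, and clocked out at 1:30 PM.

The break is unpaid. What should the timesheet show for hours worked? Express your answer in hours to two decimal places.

6.10 hours

Today: 6:39 AM–1:30 PM = 6 h 51 min; less 45 min break → 6 h 6 min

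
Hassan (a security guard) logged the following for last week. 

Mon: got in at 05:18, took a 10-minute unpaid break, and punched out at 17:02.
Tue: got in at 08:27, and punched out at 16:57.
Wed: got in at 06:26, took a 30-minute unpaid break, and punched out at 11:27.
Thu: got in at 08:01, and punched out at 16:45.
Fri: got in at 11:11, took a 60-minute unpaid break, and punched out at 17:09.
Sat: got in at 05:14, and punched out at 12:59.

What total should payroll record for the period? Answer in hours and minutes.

Mon: 05:18–17:02 = 11 h 44 min; less 10 min break → 11 h 34 min
Tue: 08:27–16:57 = 8 h 30 min
Wed: 06:26–11:27 = 5 h 1 min; less 30 min break → 4 h 31 min
Thu: 08:01–16:45 = 8 h 44 min
Fri: 11:11–17:09 = 5 h 58 min; less 60 min break → 4 h 58 min
Sat: 05:14–12:59 = 7 h 45 min
Total: 11 h 34 min + 8 h 30 min + 4 h 31 min + 8 h 44 min + 4 h 58 min + 7 h 45 min = 46 h 2 min.

46 h 2 min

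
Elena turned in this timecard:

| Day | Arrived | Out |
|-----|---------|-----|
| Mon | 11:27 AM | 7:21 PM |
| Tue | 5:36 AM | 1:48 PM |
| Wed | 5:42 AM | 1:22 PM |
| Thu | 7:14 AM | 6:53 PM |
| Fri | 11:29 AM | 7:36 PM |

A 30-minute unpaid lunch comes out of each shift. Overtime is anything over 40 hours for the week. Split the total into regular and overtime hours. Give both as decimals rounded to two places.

Mon: 11:27 AM–7:21 PM = 7 h 54 min; less 30 min break → 7 h 24 min
Tue: 5:36 AM–1:48 PM = 8 h 12 min; less 30 min break → 7 h 42 min
Wed: 5:42 AM–1:22 PM = 7 h 40 min; less 30 min break → 7 h 10 min
Thu: 7:14 AM–6:53 PM = 11 h 39 min; less 30 min break → 11 h 9 min
Fri: 11:29 AM–7:36 PM = 8 h 7 min; less 30 min break → 7 h 37 min
Total worked: 41 h 2 min = 41.03 h.
Threshold 40 h → overtime 1 h 2 min, regular 40 h 0 min.

Regular 40.00 hours, overtime 1.03 hours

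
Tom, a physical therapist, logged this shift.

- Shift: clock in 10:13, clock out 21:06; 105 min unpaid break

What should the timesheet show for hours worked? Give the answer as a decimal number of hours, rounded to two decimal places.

Shift: 10:13–21:06 = 10 h 53 min; less 105 min break → 9 h 8 min

9.13 hours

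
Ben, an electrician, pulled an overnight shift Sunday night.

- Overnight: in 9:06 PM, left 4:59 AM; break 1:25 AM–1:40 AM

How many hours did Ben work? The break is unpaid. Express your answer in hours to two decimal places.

Overnight: 9:06 PM → midnight = 2 h 54 min; midnight → 4:59 AM = 4 h 59 min; span 7 h 53 min; less 15 min break → 7 h 38 min

7.63 hours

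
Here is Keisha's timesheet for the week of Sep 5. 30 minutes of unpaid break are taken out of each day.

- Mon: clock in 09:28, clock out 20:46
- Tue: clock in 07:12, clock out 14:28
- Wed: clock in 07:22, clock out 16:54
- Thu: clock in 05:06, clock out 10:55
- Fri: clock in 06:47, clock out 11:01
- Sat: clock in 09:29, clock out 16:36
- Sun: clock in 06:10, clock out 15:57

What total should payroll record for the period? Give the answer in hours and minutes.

Mon: 09:28–20:46 = 11 h 18 min; less 30 min break → 10 h 48 min
Tue: 07:12–14:28 = 7 h 16 min; less 30 min break → 6 h 46 min
Wed: 07:22–16:54 = 9 h 32 min; less 30 min break → 9 h 2 min
Thu: 05:06–10:55 = 5 h 49 min; less 30 min break → 5 h 19 min
Fri: 06:47–11:01 = 4 h 14 min; less 30 min break → 3 h 44 min
Sat: 09:29–16:36 = 7 h 7 min; less 30 min break → 6 h 37 min
Sun: 06:10–15:57 = 9 h 47 min; less 30 min break → 9 h 17 min
Total: 10 h 48 min + 6 h 46 min + 9 h 2 min + 5 h 19 min + 3 h 44 min + 6 h 37 min + 9 h 17 min = 51 h 33 min.

51 h 33 min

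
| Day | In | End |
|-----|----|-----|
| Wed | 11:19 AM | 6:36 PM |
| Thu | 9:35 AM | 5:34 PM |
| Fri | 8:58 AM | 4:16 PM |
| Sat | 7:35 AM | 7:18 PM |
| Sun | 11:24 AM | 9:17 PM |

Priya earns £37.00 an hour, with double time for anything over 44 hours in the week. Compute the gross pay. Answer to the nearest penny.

£1640.33

Wed: 11:19 AM–6:36 PM = 7 h 17 min
Thu: 9:35 AM–5:34 PM = 7 h 59 min
Fri: 8:58 AM–4:16 PM = 7 h 18 min
Sat: 7:35 AM–7:18 PM = 11 h 43 min
Sun: 11:24 AM–9:17 PM = 9 h 53 min
Total worked: 44 h 10 min = 2650 min.
Regular 44 h 0 min = 2640 min at £37.00/h; overtime 0 h 10 min = 10 min at £74.00/h.
Pay = (2640 × £37.00 + 10 × £74.00) ÷ 60 = £1640.33.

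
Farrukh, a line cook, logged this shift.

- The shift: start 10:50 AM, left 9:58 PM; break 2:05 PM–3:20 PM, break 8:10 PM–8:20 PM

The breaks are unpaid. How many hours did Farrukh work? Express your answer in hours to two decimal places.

9.72 hours

The shift: 10:50 AM–9:58 PM = 11 h 8 min; less 85 min break → 9 h 43 min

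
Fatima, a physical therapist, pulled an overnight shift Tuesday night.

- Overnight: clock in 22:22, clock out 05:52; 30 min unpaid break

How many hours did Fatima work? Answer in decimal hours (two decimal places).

Overnight: 22:22 → midnight = 1 h 38 min; midnight → 05:52 = 5 h 52 min; span 7 h 30 min; less 30 min break → 7 h 0 min

7.00 hours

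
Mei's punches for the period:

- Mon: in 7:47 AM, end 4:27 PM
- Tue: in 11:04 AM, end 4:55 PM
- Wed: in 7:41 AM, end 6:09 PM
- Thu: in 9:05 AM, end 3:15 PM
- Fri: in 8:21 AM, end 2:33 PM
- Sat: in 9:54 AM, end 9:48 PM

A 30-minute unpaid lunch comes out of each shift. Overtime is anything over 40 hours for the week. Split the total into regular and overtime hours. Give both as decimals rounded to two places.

Mon: 7:47 AM–4:27 PM = 8 h 40 min; less 30 min break → 8 h 10 min
Tue: 11:04 AM–4:55 PM = 5 h 51 min; less 30 min break → 5 h 21 min
Wed: 7:41 AM–6:09 PM = 10 h 28 min; less 30 min break → 9 h 58 min
Thu: 9:05 AM–3:15 PM = 6 h 10 min; less 30 min break → 5 h 40 min
Fri: 8:21 AM–2:33 PM = 6 h 12 min; less 30 min break → 5 h 42 min
Sat: 9:54 AM–9:48 PM = 11 h 54 min; less 30 min break → 11 h 24 min
Total worked: 46 h 15 min = 46.25 h.
Threshold 40 h → overtime 6 h 15 min, regular 40 h 0 min.

Regular 40.00 hours, overtime 6.25 hours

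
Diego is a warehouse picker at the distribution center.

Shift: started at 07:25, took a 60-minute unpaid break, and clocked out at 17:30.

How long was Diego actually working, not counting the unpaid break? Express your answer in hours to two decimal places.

9.08 hours

Shift: 07:25–17:30 = 10 h 5 min; less 60 min break → 9 h 5 min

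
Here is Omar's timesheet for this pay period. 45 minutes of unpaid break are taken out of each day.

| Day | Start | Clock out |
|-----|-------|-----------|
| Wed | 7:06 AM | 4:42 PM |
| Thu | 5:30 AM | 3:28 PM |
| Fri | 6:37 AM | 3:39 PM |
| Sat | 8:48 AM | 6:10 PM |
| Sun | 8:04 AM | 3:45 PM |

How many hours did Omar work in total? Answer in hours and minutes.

Wed: 7:06 AM–4:42 PM = 9 h 36 min; less 45 min break → 8 h 51 min
Thu: 5:30 AM–3:28 PM = 9 h 58 min; less 45 min break → 9 h 13 min
Fri: 6:37 AM–3:39 PM = 9 h 2 min; less 45 min break → 8 h 17 min
Sat: 8:48 AM–6:10 PM = 9 h 22 min; less 45 min break → 8 h 37 min
Sun: 8:04 AM–3:45 PM = 7 h 41 min; less 45 min break → 6 h 56 min
Total: 8 h 51 min + 9 h 13 min + 8 h 17 min + 8 h 37 min + 6 h 56 min = 41 h 54 min.

41 h 54 min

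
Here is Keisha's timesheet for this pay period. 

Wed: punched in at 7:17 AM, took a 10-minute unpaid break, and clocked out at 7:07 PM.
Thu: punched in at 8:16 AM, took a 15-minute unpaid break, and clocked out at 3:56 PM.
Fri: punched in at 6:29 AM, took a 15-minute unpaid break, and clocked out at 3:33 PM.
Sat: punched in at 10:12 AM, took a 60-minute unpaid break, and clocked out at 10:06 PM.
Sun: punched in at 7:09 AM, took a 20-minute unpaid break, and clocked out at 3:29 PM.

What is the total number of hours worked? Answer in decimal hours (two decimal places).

46.80 hours

Wed: 7:17 AM–7:07 PM = 11 h 50 min; less 10 min break → 11 h 40 min
Thu: 8:16 AM–3:56 PM = 7 h 40 min; less 15 min break → 7 h 25 min
Fri: 6:29 AM–3:33 PM = 9 h 4 min; less 15 min break → 8 h 49 min
Sat: 10:12 AM–10:06 PM = 11 h 54 min; less 60 min break → 10 h 54 min
Sun: 7:09 AM–3:29 PM = 8 h 20 min; less 20 min break → 8 h 0 min
Total: 11 h 40 min + 7 h 25 min + 8 h 49 min + 10 h 54 min + 8 h 0 min = 46 h 48 min.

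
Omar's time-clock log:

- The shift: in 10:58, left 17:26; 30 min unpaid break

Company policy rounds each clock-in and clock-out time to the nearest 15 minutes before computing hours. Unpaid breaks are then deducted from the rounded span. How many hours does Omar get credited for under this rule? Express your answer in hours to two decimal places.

6.00 hours

The shift: in 10:58→11:00, out 17:26→17:30; 6 h 30 min − 30 min = 6 h 0 min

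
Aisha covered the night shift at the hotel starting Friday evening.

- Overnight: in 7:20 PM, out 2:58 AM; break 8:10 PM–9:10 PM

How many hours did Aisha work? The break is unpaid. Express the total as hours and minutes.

Overnight: 7:20 PM → midnight = 4 h 40 min; midnight → 2:58 AM = 2 h 58 min; span 7 h 38 min; less 60 min break → 6 h 38 min

6 h 38 min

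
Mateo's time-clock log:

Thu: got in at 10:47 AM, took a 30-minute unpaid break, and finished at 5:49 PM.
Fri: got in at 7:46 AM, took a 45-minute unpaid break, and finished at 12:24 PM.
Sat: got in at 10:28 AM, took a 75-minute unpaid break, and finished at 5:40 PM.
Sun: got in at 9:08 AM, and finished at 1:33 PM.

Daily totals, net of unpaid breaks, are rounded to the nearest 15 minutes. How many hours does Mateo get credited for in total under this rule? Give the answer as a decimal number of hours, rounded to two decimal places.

21.00 hours

Thu: 10:47 AM–5:49 PM = 7 h 2 min − 30 min = 6 h 32 min → rounds to 6 h 30 min
Fri: 7:46 AM–12:24 PM = 4 h 38 min − 45 min = 3 h 53 min → rounds to 4 h 0 min
Sat: 10:28 AM–5:40 PM = 7 h 12 min − 75 min = 5 h 57 min → rounds to 6 h 0 min
Sun: 9:08 AM–1:33 PM = 4 h 25 min → rounds to 4 h 30 min
Total credited: 21 h 0 min.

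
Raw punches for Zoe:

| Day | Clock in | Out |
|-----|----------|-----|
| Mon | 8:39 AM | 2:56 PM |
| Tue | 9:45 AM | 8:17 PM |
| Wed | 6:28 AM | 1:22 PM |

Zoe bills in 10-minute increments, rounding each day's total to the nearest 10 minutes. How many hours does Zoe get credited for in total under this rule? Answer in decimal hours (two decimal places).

Mon: 8:39 AM–2:56 PM = 6 h 17 min → rounds to 6 h 20 min
Tue: 9:45 AM–8:17 PM = 10 h 32 min → rounds to 10 h 30 min
Wed: 6:28 AM–1:22 PM = 6 h 54 min → rounds to 6 h 50 min
Total credited: 23 h 40 min.

23.67 hours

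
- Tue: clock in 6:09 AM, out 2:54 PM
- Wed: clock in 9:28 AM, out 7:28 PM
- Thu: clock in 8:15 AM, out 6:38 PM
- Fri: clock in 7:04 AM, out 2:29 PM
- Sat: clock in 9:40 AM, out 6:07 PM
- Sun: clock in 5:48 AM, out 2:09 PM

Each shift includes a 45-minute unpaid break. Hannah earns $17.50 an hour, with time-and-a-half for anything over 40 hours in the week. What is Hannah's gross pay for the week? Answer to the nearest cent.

$932.31

Tue: 6:09 AM–2:54 PM = 8 h 45 min; less 45 min break → 8 h 0 min
Wed: 9:28 AM–7:28 PM = 10 h 0 min; less 45 min break → 9 h 15 min
Thu: 8:15 AM–6:38 PM = 10 h 23 min; less 45 min break → 9 h 38 min
Fri: 7:04 AM–2:29 PM = 7 h 25 min; less 45 min break → 6 h 40 min
Sat: 9:40 AM–6:07 PM = 8 h 27 min; less 45 min break → 7 h 42 min
Sun: 5:48 AM–2:09 PM = 8 h 21 min; less 45 min break → 7 h 36 min
Total worked: 48 h 51 min = 2931 min.
Regular 40 h 0 min = 2400 min at $17.50/h; overtime 8 h 51 min = 531 min at $26.25/h.
Pay = (2400 × $17.50 + 531 × $26.25) ÷ 60 = $932.31.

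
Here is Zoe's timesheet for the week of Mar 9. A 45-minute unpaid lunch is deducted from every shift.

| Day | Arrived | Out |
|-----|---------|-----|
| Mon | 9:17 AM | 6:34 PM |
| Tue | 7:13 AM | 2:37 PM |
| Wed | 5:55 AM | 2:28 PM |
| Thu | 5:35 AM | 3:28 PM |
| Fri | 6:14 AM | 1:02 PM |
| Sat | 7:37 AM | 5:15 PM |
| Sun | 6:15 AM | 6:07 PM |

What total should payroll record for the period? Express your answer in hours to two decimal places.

58.17 hours

Mon: 9:17 AM–6:34 PM = 9 h 17 min; less 45 min break → 8 h 32 min
Tue: 7:13 AM–2:37 PM = 7 h 24 min; less 45 min break → 6 h 39 min
Wed: 5:55 AM–2:28 PM = 8 h 33 min; less 45 min break → 7 h 48 min
Thu: 5:35 AM–3:28 PM = 9 h 53 min; less 45 min break → 9 h 8 min
Fri: 6:14 AM–1:02 PM = 6 h 48 min; less 45 min break → 6 h 3 min
Sat: 7:37 AM–5:15 PM = 9 h 38 min; less 45 min break → 8 h 53 min
Sun: 6:15 AM–6:07 PM = 11 h 52 min; less 45 min break → 11 h 7 min
Total: 8 h 32 min + 6 h 39 min + 7 h 48 min + 9 h 8 min + 6 h 3 min + 8 h 53 min + 11 h 7 min = 58 h 10 min.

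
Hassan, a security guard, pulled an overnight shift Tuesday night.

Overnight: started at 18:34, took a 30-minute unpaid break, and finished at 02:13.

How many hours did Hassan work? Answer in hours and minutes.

Overnight: 18:34 → midnight = 5 h 26 min; midnight → 02:13 = 2 h 13 min; span 7 h 39 min; less 30 min break → 7 h 9 min

7 h 9 min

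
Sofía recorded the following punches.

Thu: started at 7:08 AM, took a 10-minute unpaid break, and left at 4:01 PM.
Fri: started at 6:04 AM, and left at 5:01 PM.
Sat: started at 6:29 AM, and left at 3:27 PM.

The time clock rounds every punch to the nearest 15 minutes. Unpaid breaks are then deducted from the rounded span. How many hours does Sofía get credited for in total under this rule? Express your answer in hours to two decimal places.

Thu: in 7:08 AM→7:15 AM, out 4:01 PM→4:00 PM; 8 h 45 min − 10 min = 8 h 35 min
Fri: in 6:04 AM→6:00 AM, out 5:01 PM→5:00 PM; 11 h 0 min
Sat: in 6:29 AM→6:30 AM, out 3:27 PM→3:30 PM; 9 h 0 min
Total credited: 28 h 35 min.

28.58 hours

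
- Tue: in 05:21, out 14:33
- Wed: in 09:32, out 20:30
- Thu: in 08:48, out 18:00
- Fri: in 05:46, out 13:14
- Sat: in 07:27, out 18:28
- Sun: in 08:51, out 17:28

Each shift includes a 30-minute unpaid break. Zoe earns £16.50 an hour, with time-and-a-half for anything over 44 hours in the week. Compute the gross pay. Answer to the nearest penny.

£960.30

Tue: 05:21–14:33 = 9 h 12 min; less 30 min break → 8 h 42 min
Wed: 09:32–20:30 = 10 h 58 min; less 30 min break → 10 h 28 min
Thu: 08:48–18:00 = 9 h 12 min; less 30 min break → 8 h 42 min
Fri: 05:46–13:14 = 7 h 28 min; less 30 min break → 6 h 58 min
Sat: 07:27–18:28 = 11 h 1 min; less 30 min break → 10 h 31 min
Sun: 08:51–17:28 = 8 h 37 min; less 30 min break → 8 h 7 min
Total worked: 53 h 28 min = 3208 min.
Regular 44 h 0 min = 2640 min at £16.50/h; overtime 9 h 28 min = 568 min at £24.75/h.
Pay = (2640 × £16.50 + 568 × £24.75) ÷ 60 = £960.30.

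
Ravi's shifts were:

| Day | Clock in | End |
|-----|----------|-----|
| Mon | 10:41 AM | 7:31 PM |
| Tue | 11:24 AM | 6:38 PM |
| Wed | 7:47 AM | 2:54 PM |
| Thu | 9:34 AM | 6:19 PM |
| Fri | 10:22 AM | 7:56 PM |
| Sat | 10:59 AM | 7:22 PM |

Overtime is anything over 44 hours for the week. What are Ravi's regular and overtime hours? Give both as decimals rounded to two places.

Mon: 10:41 AM–7:31 PM = 8 h 50 min
Tue: 11:24 AM–6:38 PM = 7 h 14 min
Wed: 7:47 AM–2:54 PM = 7 h 7 min
Thu: 9:34 AM–6:19 PM = 8 h 45 min
Fri: 10:22 AM–7:56 PM = 9 h 34 min
Sat: 10:59 AM–7:22 PM = 8 h 23 min
Total worked: 49 h 53 min = 49.88 h.
Threshold 44 h → overtime 5 h 53 min, regular 44 h 0 min.

Regular 44.00 hours, overtime 5.88 hours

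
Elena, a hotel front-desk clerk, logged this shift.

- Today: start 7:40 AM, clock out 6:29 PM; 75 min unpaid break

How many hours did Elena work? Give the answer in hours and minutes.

Today: 7:40 AM–6:29 PM = 10 h 49 min; less 75 min break → 9 h 34 min

9 h 34 min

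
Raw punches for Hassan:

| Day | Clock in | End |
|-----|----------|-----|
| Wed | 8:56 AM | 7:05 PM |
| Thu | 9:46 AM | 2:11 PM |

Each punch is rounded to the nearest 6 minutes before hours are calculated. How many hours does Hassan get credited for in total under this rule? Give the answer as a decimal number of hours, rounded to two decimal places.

14.60 hours

Wed: in 8:56 AM→8:54 AM, out 7:05 PM→7:06 PM; 10 h 12 min
Thu: in 9:46 AM→9:48 AM, out 2:11 PM→2:12 PM; 4 h 24 min
Total credited: 14 h 36 min.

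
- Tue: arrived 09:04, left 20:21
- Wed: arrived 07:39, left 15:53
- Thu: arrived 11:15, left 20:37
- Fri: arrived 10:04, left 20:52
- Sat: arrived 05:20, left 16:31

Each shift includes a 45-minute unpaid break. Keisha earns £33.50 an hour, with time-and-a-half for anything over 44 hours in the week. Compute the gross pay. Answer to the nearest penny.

£1630.61

Tue: 09:04–20:21 = 11 h 17 min; less 45 min break → 10 h 32 min
Wed: 07:39–15:53 = 8 h 14 min; less 45 min break → 7 h 29 min
Thu: 11:15–20:37 = 9 h 22 min; less 45 min break → 8 h 37 min
Fri: 10:04–20:52 = 10 h 48 min; less 45 min break → 10 h 3 min
Sat: 05:20–16:31 = 11 h 11 min; less 45 min break → 10 h 26 min
Total worked: 47 h 7 min = 2827 min.
Regular 44 h 0 min = 2640 min at £33.50/h; overtime 3 h 7 min = 187 min at £50.25/h.
Pay = (2640 × £33.50 + 187 × £50.25) ÷ 60 = £1630.61.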